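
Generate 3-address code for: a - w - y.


Break into single-operator statements:
t1 = a - w
t2 = t1 - y


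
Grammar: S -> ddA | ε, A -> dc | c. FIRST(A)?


Per alternative of A: FIRST(dc) = {d}; FIRST(c) = {c}
FIRST(A) = {c, d}


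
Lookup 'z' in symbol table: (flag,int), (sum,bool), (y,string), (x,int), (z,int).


Lookup 'z' → type int


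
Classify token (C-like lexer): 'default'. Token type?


Pattern: reserved word
Type: KEYWORD


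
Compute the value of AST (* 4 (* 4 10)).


Evaluate inner: (* 4 10) = 40
Evaluate root: (* 4 40) = 160
Result: 160


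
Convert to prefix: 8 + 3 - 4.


left-to-right (same/higher precedence on left): tree is (- (+ 8 3) 4)
Prefix: - + 8 3 4


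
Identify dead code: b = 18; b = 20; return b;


first assignment to b is overwritten before any read
Dead: 'b = 18'


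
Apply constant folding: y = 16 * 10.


16 * 10 = 160 at compile time
Optimized: y = 160


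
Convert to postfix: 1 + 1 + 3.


Left to right (same or higher precedence on left)
Postfix: 1 1 + 3 +


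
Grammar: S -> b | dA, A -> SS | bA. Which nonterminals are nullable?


A nonterminal is nullable iff some alternative derives ε (directly, or every symbol in it is nullable)
Nullable: {}


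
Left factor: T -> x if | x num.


Common prefix: 'x'
Factored: T -> x T', T' -> if | num


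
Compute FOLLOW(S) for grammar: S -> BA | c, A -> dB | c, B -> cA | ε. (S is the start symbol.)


$ ∈ FOLLOW(S). For each A -> αBβ: add FIRST(β)\{ε} to FOLLOW(B); if β nullable, add FOLLOW(A).
FOLLOW(S) = {$}


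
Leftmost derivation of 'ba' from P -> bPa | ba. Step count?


Derivation: P => ba
Steps: 1


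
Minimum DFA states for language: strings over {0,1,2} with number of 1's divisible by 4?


Track (count of 1) mod 4: states 0..3, accept at 0
Minimal DFA: 4 states


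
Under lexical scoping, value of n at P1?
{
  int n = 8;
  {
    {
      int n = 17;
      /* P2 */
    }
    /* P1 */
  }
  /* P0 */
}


P1's block does not declare n; resolves to the enclosing declaration at depth 0
n = 8


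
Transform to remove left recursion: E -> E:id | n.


Left-recursive alternatives: E:id; non-recursive: n
Introduce E': E -> nE', E' -> :idE' | ε


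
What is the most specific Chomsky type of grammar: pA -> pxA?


LHS has context (more than one symbol) and |LHS| ≤ |RHS|
Classification: Type 1 (Context-Sensitive)


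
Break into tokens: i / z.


Scan left to right, longest-match per lexeme
Tokens: ID(i), OP(/), ID(z)


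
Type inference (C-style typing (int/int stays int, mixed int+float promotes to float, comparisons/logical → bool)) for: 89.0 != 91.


Operand types: float != int
Rule: comparison yields bool
Result type: bool


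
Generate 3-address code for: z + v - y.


Break into single-operator statements:
t1 = z + v
t2 = t1 - y


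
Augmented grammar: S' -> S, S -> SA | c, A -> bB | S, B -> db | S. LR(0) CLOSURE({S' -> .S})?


Start: S' -> .S
For each item with dot before a nonterminal B, add B -> .γ for every B-production
Closure: [S' -> .S, S -> .SA, S -> .c]


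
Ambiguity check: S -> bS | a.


right-linear, alternatives start with distinct terminals 'b' vs 'a': unique leftmost derivation
Unambiguous


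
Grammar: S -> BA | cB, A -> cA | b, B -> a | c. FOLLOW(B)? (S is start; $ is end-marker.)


$ ∈ FOLLOW(S). For each A -> αBβ: add FIRST(β)\{ε} to FOLLOW(B); if β nullable, add FOLLOW(A).
FOLLOW(B) = {$, b, c}


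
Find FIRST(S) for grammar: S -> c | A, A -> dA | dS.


Per alternative of S: FIRST(c) = {c}; FIRST(A) = {d}
FIRST(S) = {c, d}


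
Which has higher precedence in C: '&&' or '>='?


'>=' is relational (level 7); '&&' is logical AND (level 2)
Higher level binds tighter
'>=' has higher precedence than '&&'


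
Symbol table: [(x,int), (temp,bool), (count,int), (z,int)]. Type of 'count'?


Lookup 'count' → type int


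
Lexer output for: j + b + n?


Scan left to right, longest-match per lexeme
Tokens: ID(j), OP(+), ID(b), OP(+), ID(n)


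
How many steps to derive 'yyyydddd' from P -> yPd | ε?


Derivation: P => yPd => yyPdd => yyyPddd => yyyyPdddd => yyyydddd
Steps: 5


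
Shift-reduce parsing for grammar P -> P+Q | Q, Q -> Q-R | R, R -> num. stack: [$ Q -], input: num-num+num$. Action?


no handle; shift 'num'
Action: shift


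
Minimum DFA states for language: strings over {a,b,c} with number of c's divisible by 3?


Track (count of c) mod 3: states 0..2, accept at 0
Minimal DFA: 3 states


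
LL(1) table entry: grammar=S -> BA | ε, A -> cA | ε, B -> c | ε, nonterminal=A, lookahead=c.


For [A, c]: 'c' ∈ FIRST(cA)
Entry: A -> cA


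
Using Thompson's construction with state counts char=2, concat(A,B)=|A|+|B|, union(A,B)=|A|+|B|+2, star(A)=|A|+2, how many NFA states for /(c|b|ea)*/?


Syntax tree has 4 char leaf(s), 2 union(s), 1 star(s)
chars contribute 4×2 = 8; each union adds +2; each star adds +2
Total: 8 + 4 + 2 = 14 states


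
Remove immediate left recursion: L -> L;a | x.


Left-recursive alternatives: L;a; non-recursive: x
Introduce L': L -> xL', L' -> ;aL' | ε


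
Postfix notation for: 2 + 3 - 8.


Left to right (same or higher precedence on left)
Postfix: 2 3 + 8 -


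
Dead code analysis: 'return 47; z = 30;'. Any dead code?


statement follows a return and is unreachable
Dead: 'z = 30'


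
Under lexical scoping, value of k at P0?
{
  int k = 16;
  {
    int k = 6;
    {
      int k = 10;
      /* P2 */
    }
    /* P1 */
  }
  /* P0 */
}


k declared in the same block as P0
k = 16


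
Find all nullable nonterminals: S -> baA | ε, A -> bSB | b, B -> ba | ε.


A nonterminal is nullable iff some alternative derives ε (directly, or every symbol in it is nullable)
Nullable: {B, S}


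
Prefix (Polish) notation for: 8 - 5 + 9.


left-to-right (same/higher precedence on left): tree is (+ (- 8 5) 9)
Prefix: + - 8 5 9


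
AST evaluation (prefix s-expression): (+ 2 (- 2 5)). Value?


Evaluate inner: (- 2 5) = -3
Evaluate root: (+ 2 -3) = -1
Result: -1


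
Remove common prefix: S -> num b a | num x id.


Common prefix: 'num'
Factored: S -> num S', S' -> b a | x id


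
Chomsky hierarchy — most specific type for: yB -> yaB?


LHS has context (more than one symbol) and |LHS| ≤ |RHS|
Classification: Type 1 (Context-Sensitive)


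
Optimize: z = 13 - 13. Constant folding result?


13 - 13 = 0 at compile time
Optimized: z = 0


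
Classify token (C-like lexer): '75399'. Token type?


Pattern: digits only
Type: INTEGER_LITERAL


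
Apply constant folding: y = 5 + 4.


5 + 4 = 9 at compile time
Optimized: y = 9


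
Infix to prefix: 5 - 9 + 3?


left-to-right (same/higher precedence on left): tree is (+ (- 5 9) 3)
Prefix: + - 5 9 3


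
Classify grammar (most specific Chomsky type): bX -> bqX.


LHS has context (more than one symbol) and |LHS| ≤ |RHS|
Classification: Type 1 (Context-Sensitive)


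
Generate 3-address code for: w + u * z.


Break into single-operator statements:
t1 = u * z
t2 = w + t1


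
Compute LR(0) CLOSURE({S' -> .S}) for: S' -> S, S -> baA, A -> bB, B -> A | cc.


Start: S' -> .S
For each item with dot before a nonterminal B, add B -> .γ for every B-production
Closure: [S' -> .S, S -> .baA]


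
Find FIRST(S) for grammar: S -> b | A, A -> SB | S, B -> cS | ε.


Per alternative of S: FIRST(b) = {b}; FIRST(A) = {b}
FIRST(S) = {b}


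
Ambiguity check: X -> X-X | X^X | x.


'x-x^x' has two parse trees (no precedence encoded between - and ^)
Ambiguous


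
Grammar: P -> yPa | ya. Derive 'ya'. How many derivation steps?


Derivation: P => ya
Steps: 1


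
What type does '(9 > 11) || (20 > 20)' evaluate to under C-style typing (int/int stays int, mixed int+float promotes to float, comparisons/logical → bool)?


Operand types: bool || bool
Rule: logical operators take bool operands and yield bool
Result type: bool


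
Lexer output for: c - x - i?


Scan left to right, longest-match per lexeme
Tokens: ID(c), OP(-), ID(x), OP(-), ID(i)


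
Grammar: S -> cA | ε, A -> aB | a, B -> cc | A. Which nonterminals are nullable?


A nonterminal is nullable iff some alternative derives ε (directly, or every symbol in it is nullable)
Nullable: {S}


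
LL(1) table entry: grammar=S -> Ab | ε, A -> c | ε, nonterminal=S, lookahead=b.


For [S, b]: 'b' ∈ FIRST(Ab)
Entry: S -> Ab


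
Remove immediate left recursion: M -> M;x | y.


Left-recursive alternatives: M;x; non-recursive: y
Introduce M': M -> yM', M' -> ;xM' | ε


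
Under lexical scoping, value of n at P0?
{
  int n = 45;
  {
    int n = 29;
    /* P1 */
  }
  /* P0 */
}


n declared in the same block as P0
n = 45


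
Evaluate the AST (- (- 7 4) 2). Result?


Evaluate inner: (- 7 4) = 3
Evaluate root: (- 3 2) = 1
Result: 1


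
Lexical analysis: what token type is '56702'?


Pattern: digits only
Type: INTEGER_LITERAL


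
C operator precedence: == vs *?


'*' is multiplicative (level 10); '==' is equality (level 6)
Higher level binds tighter
'*' has higher precedence than '=='


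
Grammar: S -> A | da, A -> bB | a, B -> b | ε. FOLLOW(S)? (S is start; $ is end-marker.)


$ ∈ FOLLOW(S). For each A -> αBβ: add FIRST(β)\{ε} to FOLLOW(B); if β nullable, add FOLLOW(A).
FOLLOW(S) = {$}


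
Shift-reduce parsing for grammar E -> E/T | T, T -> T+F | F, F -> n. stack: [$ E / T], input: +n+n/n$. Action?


'+' can extend T; shift to build T -> T+F
Action: shift


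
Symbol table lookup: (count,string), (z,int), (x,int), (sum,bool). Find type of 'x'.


Lookup 'x' → type int


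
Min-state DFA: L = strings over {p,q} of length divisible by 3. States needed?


Track length mod 3: states 0..2, accept at 0
Minimal DFA: 3 states


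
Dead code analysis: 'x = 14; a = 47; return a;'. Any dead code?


x is assigned but never read
Dead: 'x = 14'


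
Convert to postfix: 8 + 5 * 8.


* has higher precedence, evaluate 5*8 first
Postfix: 8 5 8 * +


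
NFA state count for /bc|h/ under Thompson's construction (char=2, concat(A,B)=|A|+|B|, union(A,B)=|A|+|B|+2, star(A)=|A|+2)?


Syntax tree has 3 char leaf(s), 1 union(s), 0 star(s)
chars contribute 3×2 = 6; each union adds +2; each star adds +2
Total: 6 + 2 + 0 = 8 states


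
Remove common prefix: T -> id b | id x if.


Common prefix: 'id'
Factored: T -> id T', T' -> b | x if


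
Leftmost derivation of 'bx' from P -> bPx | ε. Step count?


Derivation: P => bPx => bx
Steps: 2


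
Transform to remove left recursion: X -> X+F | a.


Left-recursive alternatives: X+F; non-recursive: a
Introduce X': X -> aX', X' -> +FX' | ε


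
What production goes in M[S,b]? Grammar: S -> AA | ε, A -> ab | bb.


For [S, b]: 'b' ∈ FIRST(AA)
Entry: S -> AA


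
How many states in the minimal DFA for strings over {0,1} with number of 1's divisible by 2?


Track (count of 1) mod 2: states 0..1, accept at 0
Minimal DFA: 2 states


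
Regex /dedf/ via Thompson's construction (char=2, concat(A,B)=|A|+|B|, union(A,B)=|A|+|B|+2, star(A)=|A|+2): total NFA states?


Syntax tree has 4 char leaf(s), 0 union(s), 0 star(s)
chars contribute 4×2 = 8; each union adds +2; each star adds +2
Total: 8 + 0 + 0 = 8 states


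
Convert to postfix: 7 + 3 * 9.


* has higher precedence, evaluate 3*9 first
Postfix: 7 3 9 * +


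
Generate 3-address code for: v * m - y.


Break into single-operator statements:
t1 = v * m
t2 = t1 - y


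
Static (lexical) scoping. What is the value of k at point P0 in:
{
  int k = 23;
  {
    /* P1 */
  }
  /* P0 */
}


k declared in the same block as P0
k = 23


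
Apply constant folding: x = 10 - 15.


10 - 15 = -5 at compile time
Optimized: x = -5


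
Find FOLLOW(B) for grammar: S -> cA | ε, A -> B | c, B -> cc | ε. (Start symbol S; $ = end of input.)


$ ∈ FOLLOW(S). For each A -> αBβ: add FIRST(β)\{ε} to FOLLOW(B); if β nullable, add FOLLOW(A).
FOLLOW(B) = {$}


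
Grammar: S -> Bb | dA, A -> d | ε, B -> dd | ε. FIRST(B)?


Per alternative of B: FIRST(dd) = {d}; FIRST(ε) = {ε}
FIRST(B) = {d, ε}


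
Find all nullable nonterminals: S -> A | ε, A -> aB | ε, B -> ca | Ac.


A nonterminal is nullable iff some alternative derives ε (directly, or every symbol in it is nullable)
Nullable: {A, S}


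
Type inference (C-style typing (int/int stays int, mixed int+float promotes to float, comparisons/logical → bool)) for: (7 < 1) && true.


Operand types: bool && bool
Rule: logical operators take bool operands and yield bool
Result type: bool


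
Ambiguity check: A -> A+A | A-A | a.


'a+a-a' has two parse trees (no precedence encoded between + and -)
Ambiguous


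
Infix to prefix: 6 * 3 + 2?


left-to-right (same/higher precedence on left): tree is (+ (* 6 3) 2)
Prefix: + * 6 3 2


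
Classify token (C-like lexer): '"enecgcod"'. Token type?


Pattern: double-quoted sequence
Type: STRING_LITERAL


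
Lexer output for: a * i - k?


Scan left to right, longest-match per lexeme
Tokens: ID(a), OP(*), ID(i), OP(-), ID(k)


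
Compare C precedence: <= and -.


'-' is additive (level 9); '<=' is relational (level 7)
Higher level binds tighter
'-' has higher precedence than '<='


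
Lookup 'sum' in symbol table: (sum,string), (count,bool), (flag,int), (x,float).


Lookup 'sum' → type string


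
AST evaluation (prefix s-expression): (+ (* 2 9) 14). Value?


Evaluate inner: (* 2 9) = 18
Evaluate root: (+ 18 14) = 32
Result: 32


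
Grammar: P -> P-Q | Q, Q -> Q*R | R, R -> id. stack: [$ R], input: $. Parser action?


'R' (not preceded by Q*) is the handle for Q -> R
Action: reduce (Q -> R)


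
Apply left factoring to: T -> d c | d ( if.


Common prefix: 'd'
Factored: T -> d T', T' -> c | ( if


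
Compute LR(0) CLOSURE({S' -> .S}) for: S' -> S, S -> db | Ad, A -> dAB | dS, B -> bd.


Start: S' -> .S
For each item with dot before a nonterminal B, add B -> .γ for every B-production
Closure: [S' -> .S, S -> .db, S -> .Ad, A -> .dAB, A -> .dS]


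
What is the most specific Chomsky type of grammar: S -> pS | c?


Right-linear: every RHS is a terminal or a terminal followed by one nonterminal
Classification: Type 3 (Regular)


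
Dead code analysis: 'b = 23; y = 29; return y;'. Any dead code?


b is assigned but never read
Dead: 'b = 23'


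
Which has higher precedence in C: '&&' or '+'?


'+' is additive (level 9); '&&' is logical AND (level 2)
Higher level binds tighter
'+' has higher precedence than '&&'


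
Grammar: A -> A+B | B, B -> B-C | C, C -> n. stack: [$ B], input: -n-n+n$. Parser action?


shift '-' to continue B -> B-C
Action: shift


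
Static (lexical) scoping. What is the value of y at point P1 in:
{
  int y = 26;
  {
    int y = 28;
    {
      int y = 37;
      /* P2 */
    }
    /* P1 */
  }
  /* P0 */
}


y declared in the same block as P1
y = 28


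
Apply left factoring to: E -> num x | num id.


Common prefix: 'num'
Factored: E -> num E', E' -> x | id


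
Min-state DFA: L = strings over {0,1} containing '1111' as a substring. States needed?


KMP-style automaton: 4 progress states + 1 absorbing accept = 5
Minimal DFA: 5 states


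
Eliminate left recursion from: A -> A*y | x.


Left-recursive alternatives: A*y; non-recursive: x
Introduce A': A -> xA', A' -> *yA' | ε


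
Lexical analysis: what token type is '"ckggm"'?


Pattern: double-quoted sequence
Type: STRING_LITERAL


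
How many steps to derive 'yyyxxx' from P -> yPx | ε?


Derivation: P => yPx => yyPxx => yyyPxxx => yyyxxx
Steps: 4


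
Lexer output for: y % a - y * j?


Scan left to right, longest-match per lexeme
Tokens: ID(y), OP(%), ID(a), OP(-), ID(y), OP(*), ID(j)


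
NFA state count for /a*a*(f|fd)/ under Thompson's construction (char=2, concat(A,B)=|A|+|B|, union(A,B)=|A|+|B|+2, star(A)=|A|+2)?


Syntax tree has 5 char leaf(s), 1 union(s), 2 star(s)
chars contribute 5×2 = 10; each union adds +2; each star adds +2
Total: 10 + 2 + 4 = 16 states


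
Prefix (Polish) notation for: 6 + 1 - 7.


left-to-right (same/higher precedence on left): tree is (- (+ 6 1) 7)
Prefix: - + 6 1 7


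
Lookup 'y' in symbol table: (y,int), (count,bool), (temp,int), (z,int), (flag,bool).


Lookup 'y' → type int


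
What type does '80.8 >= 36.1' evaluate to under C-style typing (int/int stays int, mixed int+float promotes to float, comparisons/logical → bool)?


Operand types: float >= float
Rule: comparison yields bool
Result type: bool


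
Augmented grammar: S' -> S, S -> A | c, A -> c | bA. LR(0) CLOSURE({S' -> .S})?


Start: S' -> .S
For each item with dot before a nonterminal B, add B -> .γ for every B-production
Closure: [S' -> .S, S -> .A, S -> .c, A -> .c, A -> .bA]


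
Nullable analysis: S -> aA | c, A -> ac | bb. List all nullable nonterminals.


A nonterminal is nullable iff some alternative derives ε (directly, or every symbol in it is nullable)
Nullable: {}


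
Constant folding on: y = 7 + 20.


7 + 20 = 27 at compile time
Optimized: y = 27


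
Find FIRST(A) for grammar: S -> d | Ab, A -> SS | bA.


Per alternative of A: FIRST(SS) = {b, d}; FIRST(bA) = {b}
FIRST(A) = {b, d}


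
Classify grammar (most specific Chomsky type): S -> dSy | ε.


Single nonterminal LHS, but d^n y^n is not regular
Classification: Type 2 (Context-Free)


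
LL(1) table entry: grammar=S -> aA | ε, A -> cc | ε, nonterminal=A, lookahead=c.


For [A, c]: 'c' ∈ FIRST(cc)
Entry: A -> cc


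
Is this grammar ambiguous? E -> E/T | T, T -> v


precedence layered via separate nonterminal T: deterministic
Unambiguous


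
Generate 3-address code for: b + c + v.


Break into single-operator statements:
t1 = b + c
t2 = t1 + v


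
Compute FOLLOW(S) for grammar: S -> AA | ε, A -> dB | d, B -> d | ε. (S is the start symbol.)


$ ∈ FOLLOW(S). For each A -> αBβ: add FIRST(β)\{ε} to FOLLOW(B); if β nullable, add FOLLOW(A).
FOLLOW(S) = {$}


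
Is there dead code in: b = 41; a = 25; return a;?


b is assigned but never read
Dead: 'b = 41'


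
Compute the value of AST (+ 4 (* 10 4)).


Evaluate inner: (* 10 4) = 40
Evaluate root: (+ 4 40) = 44
Result: 44


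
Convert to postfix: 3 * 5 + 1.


Left to right (same or higher precedence on left)
Postfix: 3 5 * 1 +


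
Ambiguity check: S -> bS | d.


right-linear, alternatives start with distinct terminals 'b' vs 'd': unique leftmost derivation
Unambiguous


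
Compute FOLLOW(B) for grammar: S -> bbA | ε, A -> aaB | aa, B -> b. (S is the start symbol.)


$ ∈ FOLLOW(S). For each A -> αBβ: add FIRST(β)\{ε} to FOLLOW(B); if β nullable, add FOLLOW(A).
FOLLOW(B) = {$}


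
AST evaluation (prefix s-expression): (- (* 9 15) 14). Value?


Evaluate inner: (* 9 15) = 135
Evaluate root: (- 135 14) = 121
Result: 121


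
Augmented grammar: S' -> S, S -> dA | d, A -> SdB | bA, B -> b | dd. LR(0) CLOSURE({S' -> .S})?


Start: S' -> .S
For each item with dot before a nonterminal B, add B -> .γ for every B-production
Closure: [S' -> .S, S -> .dA, S -> .d]


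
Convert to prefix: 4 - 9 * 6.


'*' binds tighter: tree is (- 4 (* 9 6))
Prefix: - 4 * 9 6


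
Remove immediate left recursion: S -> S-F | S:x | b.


Left-recursive alternatives: S-F, S:x; non-recursive: b
Introduce S': S -> bS', S' -> -FS' | :xS' | ε


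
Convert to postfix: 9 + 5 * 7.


* has higher precedence, evaluate 5*7 first
Postfix: 9 5 7 * +


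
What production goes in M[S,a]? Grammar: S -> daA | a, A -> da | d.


For [S, a]: 'a' ∈ FIRST(a)
Entry: S -> a


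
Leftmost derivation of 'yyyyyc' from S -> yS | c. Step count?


Derivation: S => yS => yyS => yyyS => yyyyS => yyyyyS => yyyyyc
Steps: 6


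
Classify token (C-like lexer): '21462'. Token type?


Pattern: digits only
Type: INTEGER_LITERAL


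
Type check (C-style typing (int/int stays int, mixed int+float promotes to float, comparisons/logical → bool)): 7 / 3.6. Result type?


Operand types: int / float
Rule: mixed int/float promotes to float; int/int stays int
Result type: float


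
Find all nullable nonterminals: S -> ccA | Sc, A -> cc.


A nonterminal is nullable iff some alternative derives ε (directly, or every symbol in it is nullable)
Nullable: {}


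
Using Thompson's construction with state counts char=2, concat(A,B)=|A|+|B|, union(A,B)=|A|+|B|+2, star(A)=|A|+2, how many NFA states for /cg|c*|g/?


Syntax tree has 4 char leaf(s), 2 union(s), 1 star(s)
chars contribute 4×2 = 8; each union adds +2; each star adds +2
Total: 8 + 4 + 2 = 14 states


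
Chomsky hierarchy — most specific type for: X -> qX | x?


Right-linear: every RHS is a terminal or a terminal followed by one nonterminal
Classification: Type 3 (Regular)


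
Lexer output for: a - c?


Scan left to right, longest-match per lexeme
Tokens: ID(a), OP(-), ID(c)


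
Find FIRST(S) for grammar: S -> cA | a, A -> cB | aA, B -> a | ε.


Per alternative of S: FIRST(cA) = {c}; FIRST(a) = {a}
FIRST(S) = {a, c}


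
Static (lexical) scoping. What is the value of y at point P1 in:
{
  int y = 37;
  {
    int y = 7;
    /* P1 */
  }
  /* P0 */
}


y declared in the same block as P1
y = 7


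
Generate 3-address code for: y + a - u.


Break into single-operator statements:
t1 = y + a
t2 = t1 - u


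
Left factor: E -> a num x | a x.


Common prefix: 'a'
Factored: E -> a E', E' -> num x | x


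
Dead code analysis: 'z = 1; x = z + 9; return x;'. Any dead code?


z is read by x's definition; x is returned
No dead code


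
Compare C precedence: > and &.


'>' is relational (level 7); '&' is bitwise AND (level 5)
Higher level binds tighter
'>' has higher precedence than '&'


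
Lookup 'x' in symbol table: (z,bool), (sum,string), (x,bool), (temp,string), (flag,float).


Lookup 'x' → type bool


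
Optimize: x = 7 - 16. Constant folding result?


7 - 16 = -9 at compile time
Optimized: x = -9


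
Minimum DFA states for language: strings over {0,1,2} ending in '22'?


Track the longest suffix of input matching a prefix of '22': 3 classes (prefixes of length 0..2)
Minimal DFA: 3 states


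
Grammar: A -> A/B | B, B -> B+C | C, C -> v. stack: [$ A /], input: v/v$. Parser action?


no handle ('A/' is not any RHS); shift 'v'
Action: shift


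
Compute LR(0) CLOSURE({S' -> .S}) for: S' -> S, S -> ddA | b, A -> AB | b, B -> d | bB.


Start: S' -> .S
For each item with dot before a nonterminal B, add B -> .γ for every B-production
Closure: [S' -> .S, S -> .ddA, S -> .b]


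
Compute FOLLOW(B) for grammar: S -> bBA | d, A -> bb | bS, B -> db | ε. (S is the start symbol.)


$ ∈ FOLLOW(S). For each A -> αBβ: add FIRST(β)\{ε} to FOLLOW(B); if β nullable, add FOLLOW(A).
FOLLOW(B) = {b}


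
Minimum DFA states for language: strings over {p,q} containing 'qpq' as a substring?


KMP-style automaton: 3 progress states + 1 absorbing accept = 4
Minimal DFA: 4 states


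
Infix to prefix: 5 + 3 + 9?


left-to-right (same/higher precedence on left): tree is (+ (+ 5 3) 9)
Prefix: + + 5 3 9


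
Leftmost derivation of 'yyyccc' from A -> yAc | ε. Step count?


Derivation: A => yAc => yyAcc => yyyAccc => yyyccc
Steps: 4


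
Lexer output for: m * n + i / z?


Scan left to right, longest-match per lexeme
Tokens: ID(m), OP(*), ID(n), OP(+), ID(i), OP(/), ID(z)


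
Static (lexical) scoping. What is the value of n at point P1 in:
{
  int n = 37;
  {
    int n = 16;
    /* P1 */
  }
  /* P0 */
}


n declared in the same block as P1
n = 16


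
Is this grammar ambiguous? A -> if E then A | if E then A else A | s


dangling else: 'if E then if E then s else s' parses two ways
Ambiguous


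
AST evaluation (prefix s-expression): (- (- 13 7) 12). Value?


Evaluate inner: (- 13 7) = 6
Evaluate root: (- 6 12) = -6
Result: -6


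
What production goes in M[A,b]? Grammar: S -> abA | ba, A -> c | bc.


For [A, b]: 'b' ∈ FIRST(bc)
Entry: A -> bc


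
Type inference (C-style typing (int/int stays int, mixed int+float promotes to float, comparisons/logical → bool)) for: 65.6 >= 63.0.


Operand types: float >= float
Rule: comparison yields bool
Result type: bool


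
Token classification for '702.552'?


Pattern: digits with a decimal point
Type: FLOAT_LITERAL


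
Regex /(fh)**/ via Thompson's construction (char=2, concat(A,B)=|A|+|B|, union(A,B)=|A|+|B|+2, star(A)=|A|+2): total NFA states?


Syntax tree has 2 char leaf(s), 0 union(s), 2 star(s)
chars contribute 2×2 = 4; each union adds +2; each star adds +2
Total: 4 + 0 + 4 = 8 states


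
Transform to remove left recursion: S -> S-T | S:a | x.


Left-recursive alternatives: S-T, S:a; non-recursive: x
Introduce S': S -> xS', S' -> -TS' | :aS' | ε


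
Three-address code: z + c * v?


Break into single-operator statements:
t1 = c * v
t2 = z + t1


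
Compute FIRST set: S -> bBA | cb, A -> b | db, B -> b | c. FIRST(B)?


Per alternative of B: FIRST(b) = {b}; FIRST(c) = {c}
FIRST(B) = {b, c}


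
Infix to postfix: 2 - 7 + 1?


Left to right (same or higher precedence on left)
Postfix: 2 7 - 1 +


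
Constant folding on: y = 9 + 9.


9 + 9 = 18 at compile time
Optimized: y = 18


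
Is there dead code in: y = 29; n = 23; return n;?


y is assigned but never read
Dead: 'y = 29'


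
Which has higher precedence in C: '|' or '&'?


'&' is bitwise AND (level 5); '|' is bitwise OR (level 3)
Higher level binds tighter
'&' has higher precedence than '|'


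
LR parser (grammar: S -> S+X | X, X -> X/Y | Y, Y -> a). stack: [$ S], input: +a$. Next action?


shift '+' to continue S -> S+X
Action: shift


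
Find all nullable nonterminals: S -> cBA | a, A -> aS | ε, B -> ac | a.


A nonterminal is nullable iff some alternative derives ε (directly, or every symbol in it is nullable)
Nullable: {A}


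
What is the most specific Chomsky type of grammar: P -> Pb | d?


Left-linear: every RHS is a terminal or one nonterminal followed by a terminal
Classification: Type 3 (Regular)


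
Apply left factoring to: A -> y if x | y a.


Common prefix: 'y'
Factored: A -> y A', A' -> if x | a


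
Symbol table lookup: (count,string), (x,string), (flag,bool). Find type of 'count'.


Lookup 'count' → type string


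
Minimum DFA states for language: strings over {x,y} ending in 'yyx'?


Track the longest suffix of input matching a prefix of 'yyx': 4 classes (prefixes of length 0..3)
Minimal DFA: 4 states


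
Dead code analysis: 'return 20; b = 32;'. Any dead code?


statement follows a return and is unreachable
Dead: 'b = 32'


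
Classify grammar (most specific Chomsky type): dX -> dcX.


LHS has context (more than one symbol) and |LHS| ≤ |RHS|
Classification: Type 1 (Context-Sensitive)


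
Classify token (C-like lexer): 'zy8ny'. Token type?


Pattern: letter/underscore followed by alphanumerics, not a keyword
Type: IDENTIFIER


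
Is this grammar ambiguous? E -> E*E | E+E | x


'x*x+x' has two parse trees (no precedence encoded between * and +)
Ambiguous


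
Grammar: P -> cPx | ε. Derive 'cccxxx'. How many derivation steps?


Derivation: P => cPx => ccPxx => cccPxxx => cccxxx
Steps: 4


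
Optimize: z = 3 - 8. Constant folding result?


3 - 8 = -5 at compile time
Optimized: z = -5


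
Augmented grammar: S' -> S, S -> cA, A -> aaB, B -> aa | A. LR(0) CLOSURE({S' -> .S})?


Start: S' -> .S
For each item with dot before a nonterminal B, add B -> .γ for every B-production
Closure: [S' -> .S, S -> .cA]


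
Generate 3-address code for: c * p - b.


Break into single-operator statements:
t1 = c * p
t2 = t1 - b


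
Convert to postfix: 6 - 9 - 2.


Left to right (same or higher precedence on left)
Postfix: 6 9 - 2 -


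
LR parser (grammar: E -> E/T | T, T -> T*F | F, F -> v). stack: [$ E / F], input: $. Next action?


'F' (not preceded by T*) is the handle for T -> F
Action: reduce (T -> F)


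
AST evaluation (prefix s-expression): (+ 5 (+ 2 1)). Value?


Evaluate inner: (+ 2 1) = 3
Evaluate root: (+ 5 3) = 8
Result: 8


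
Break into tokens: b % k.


Scan left to right, longest-match per lexeme
Tokens: ID(b), OP(%), ID(k)


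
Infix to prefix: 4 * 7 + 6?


left-to-right (same/higher precedence on left): tree is (+ (* 4 7) 6)
Prefix: + * 4 7 6


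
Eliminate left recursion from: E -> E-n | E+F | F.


Left-recursive alternatives: E-n, E+F; non-recursive: F
Introduce E': E -> FE', E' -> -nE' | +FE' | ε


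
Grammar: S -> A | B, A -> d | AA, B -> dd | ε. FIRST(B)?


Per alternative of B: FIRST(dd) = {d}; FIRST(ε) = {ε}
FIRST(B) = {d, ε}


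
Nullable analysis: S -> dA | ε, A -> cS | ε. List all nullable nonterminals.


A nonterminal is nullable iff some alternative derives ε (directly, or every symbol in it is nullable)
Nullable: {A, S}


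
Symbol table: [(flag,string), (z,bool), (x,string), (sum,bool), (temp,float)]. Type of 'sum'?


Lookup 'sum' → type bool


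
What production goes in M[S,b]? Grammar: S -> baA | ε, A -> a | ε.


For [S, b]: 'b' ∈ FIRST(baA)
Entry: S -> baA


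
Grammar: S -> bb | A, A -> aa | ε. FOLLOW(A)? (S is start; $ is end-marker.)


$ ∈ FOLLOW(S). For each A -> αBβ: add FIRST(β)\{ε} to FOLLOW(B); if β nullable, add FOLLOW(A).
FOLLOW(A) = {$}


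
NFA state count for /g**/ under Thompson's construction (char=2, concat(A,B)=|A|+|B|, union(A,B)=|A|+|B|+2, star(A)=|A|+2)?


Syntax tree has 1 char leaf(s), 0 union(s), 2 star(s)
chars contribute 1×2 = 2; each union adds +2; each star adds +2
Total: 2 + 0 + 4 = 6 states


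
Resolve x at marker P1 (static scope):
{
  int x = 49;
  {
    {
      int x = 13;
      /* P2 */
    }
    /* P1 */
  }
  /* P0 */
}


P1's block does not declare x; resolves to the enclosing declaration at depth 0
x = 49


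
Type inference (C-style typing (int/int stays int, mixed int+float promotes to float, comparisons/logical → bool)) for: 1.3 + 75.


Operand types: float + int
Rule: mixed int/float promotes to float; int/int stays int
Result type: float


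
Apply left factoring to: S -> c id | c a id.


Common prefix: 'c'
Factored: S -> c S', S' -> id | a id


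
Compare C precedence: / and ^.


'/' is multiplicative (level 10); '^' is bitwise XOR (level 4)
Higher level binds tighter
'/' has higher precedence than '^'


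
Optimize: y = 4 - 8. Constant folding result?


4 - 8 = -4 at compile time
Optimized: y = -4


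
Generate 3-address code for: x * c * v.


Break into single-operator statements:
t1 = x * c
t2 = t1 * v


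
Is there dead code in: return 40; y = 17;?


statement follows a return and is unreachable
Dead: 'y = 17'


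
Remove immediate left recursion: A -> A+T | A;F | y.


Left-recursive alternatives: A+T, A;F; non-recursive: y
Introduce A': A -> yA', A' -> +TA' | ;FA' | ε


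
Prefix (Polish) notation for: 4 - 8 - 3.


left-to-right (same/higher precedence on left): tree is (- (- 4 8) 3)
Prefix: - - 4 8 3


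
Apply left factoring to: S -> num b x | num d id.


Common prefix: 'num'
Factored: S -> num S', S' -> b x | d id


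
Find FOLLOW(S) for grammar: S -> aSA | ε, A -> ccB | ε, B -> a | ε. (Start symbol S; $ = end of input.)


$ ∈ FOLLOW(S). For each A -> αBβ: add FIRST(β)\{ε} to FOLLOW(B); if β nullable, add FOLLOW(A).
FOLLOW(S) = {$, c}


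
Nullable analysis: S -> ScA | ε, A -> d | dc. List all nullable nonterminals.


A nonterminal is nullable iff some alternative derives ε (directly, or every symbol in it is nullable)
Nullable: {S}


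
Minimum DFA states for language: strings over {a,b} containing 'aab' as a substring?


KMP-style automaton: 3 progress states + 1 absorbing accept = 4
Minimal DFA: 4 states


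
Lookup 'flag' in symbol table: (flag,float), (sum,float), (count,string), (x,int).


Lookup 'flag' → type float


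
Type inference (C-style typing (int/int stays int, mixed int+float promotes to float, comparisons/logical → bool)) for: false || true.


Operand types: bool || bool
Rule: logical operators take bool operands and yield bool
Result type: bool


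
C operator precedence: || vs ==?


'==' is equality (level 6); '||' is logical OR (level 1)
Higher level binds tighter
'==' has higher precedence than '||'


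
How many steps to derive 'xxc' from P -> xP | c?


Derivation: P => xP => xxP => xxc
Steps: 3


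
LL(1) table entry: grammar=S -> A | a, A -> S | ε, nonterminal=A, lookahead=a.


For [A, a]: 'a' ∈ FIRST(S)
Entry: A -> S


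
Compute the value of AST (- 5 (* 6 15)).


Evaluate inner: (* 6 15) = 90
Evaluate root: (- 5 90) = -85
Result: -85


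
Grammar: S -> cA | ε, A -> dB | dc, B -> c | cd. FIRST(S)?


Per alternative of S: FIRST(cA) = {c}; FIRST(ε) = {ε}
FIRST(S) = {c, ε}


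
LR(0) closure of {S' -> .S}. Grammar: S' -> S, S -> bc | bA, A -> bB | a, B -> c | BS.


Start: S' -> .S
For each item with dot before a nonterminal B, add B -> .γ for every B-production
Closure: [S' -> .S, S -> .bc, S -> .bA]


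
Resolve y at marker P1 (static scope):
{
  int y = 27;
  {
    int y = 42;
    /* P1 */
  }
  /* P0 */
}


y declared in the same block as P1
y = 42


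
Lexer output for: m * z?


Scan left to right, longest-match per lexeme
Tokens: ID(m), OP(*), ID(z)


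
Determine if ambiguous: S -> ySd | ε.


balanced y^n…d^n: each string has a unique parse
Unambiguous


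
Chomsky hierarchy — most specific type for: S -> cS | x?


Right-linear: every RHS is a terminal or a terminal followed by one nonterminal
Classification: Type 3 (Regular)


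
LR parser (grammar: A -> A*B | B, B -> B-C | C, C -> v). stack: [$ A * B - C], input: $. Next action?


handle 'B-C' on top
Action: reduce (B -> B-C)


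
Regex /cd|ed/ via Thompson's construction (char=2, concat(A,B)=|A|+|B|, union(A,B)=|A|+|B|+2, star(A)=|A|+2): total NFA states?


Syntax tree has 4 char leaf(s), 1 union(s), 0 star(s)
chars contribute 4×2 = 8; each union adds +2; each star adds +2
Total: 8 + 2 + 0 = 10 states


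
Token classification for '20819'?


Pattern: digits only
Type: INTEGER_LITERAL


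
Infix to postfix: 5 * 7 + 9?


Left to right (same or higher precedence on left)
Postfix: 5 7 * 9 +


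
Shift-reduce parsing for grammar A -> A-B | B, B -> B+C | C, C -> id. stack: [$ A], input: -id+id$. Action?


shift '-' to continue A -> A-B
Action: shift


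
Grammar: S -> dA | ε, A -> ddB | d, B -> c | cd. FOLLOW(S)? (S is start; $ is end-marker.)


$ ∈ FOLLOW(S). For each A -> αBβ: add FIRST(β)\{ε} to FOLLOW(B); if β nullable, add FOLLOW(A).
FOLLOW(S) = {$}


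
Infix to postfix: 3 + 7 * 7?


* has higher precedence, evaluate 7*7 first
Postfix: 3 7 7 * +


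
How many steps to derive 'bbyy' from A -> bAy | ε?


Derivation: A => bAy => bbAyy => bbyy
Steps: 3


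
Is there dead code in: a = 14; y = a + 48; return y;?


a is read by y's definition; y is returned
No dead code


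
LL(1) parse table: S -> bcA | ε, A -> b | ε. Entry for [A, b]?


For [A, b]: 'b' ∈ FIRST(b)
Entry: A -> b


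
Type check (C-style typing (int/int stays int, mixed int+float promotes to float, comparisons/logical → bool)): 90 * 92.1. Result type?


Operand types: int * float
Rule: mixed int/float promotes to float; int/int stays int
Result type: float


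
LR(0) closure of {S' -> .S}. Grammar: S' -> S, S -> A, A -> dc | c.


Start: S' -> .S
For each item with dot before a nonterminal B, add B -> .γ for every B-production
Closure: [S' -> .S, S -> .A, A -> .dc, A -> .c]


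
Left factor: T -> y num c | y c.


Common prefix: 'y'
Factored: T -> y T', T' -> num c | c


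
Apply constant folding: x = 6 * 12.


6 * 12 = 72 at compile time
Optimized: x = 72


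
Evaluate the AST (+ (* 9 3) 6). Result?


Evaluate inner: (* 9 3) = 27
Evaluate root: (+ 27 6) = 33
Result: 33


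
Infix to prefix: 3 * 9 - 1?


left-to-right (same/higher precedence on left): tree is (- (* 3 9) 1)
Prefix: - * 3 9 1


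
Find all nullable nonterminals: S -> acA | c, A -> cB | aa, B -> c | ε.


A nonterminal is nullable iff some alternative derives ε (directly, or every symbol in it is nullable)
Nullable: {B}


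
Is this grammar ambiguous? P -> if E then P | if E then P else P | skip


dangling else: 'if E then if E then skip else skip' parses two ways
Ambiguous


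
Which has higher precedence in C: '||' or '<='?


'<=' is relational (level 7); '||' is logical OR (level 1)
Higher level binds tighter
'<=' has higher precedence than '||'


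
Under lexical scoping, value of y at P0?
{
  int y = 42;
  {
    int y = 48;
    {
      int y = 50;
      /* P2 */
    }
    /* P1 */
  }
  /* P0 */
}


y declared in the same block as P0
y = 42


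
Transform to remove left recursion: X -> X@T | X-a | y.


Left-recursive alternatives: X@T, X-a; non-recursive: y
Introduce X': X -> yX', X' -> @TX' | -aX' | ε


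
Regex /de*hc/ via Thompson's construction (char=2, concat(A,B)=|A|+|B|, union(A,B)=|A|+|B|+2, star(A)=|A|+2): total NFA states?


Syntax tree has 4 char leaf(s), 0 union(s), 1 star(s)
chars contribute 4×2 = 8; each union adds +2; each star adds +2
Total: 8 + 0 + 2 = 10 states


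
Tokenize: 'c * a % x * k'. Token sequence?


Scan left to right, longest-match per lexeme
Tokens: ID(c), OP(*), ID(a), OP(%), ID(x), OP(*), ID(k)


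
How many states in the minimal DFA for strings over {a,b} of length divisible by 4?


Track length mod 4: states 0..3, accept at 0
Minimal DFA: 4 states


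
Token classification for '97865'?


Pattern: digits only
Type: INTEGER_LITERAL


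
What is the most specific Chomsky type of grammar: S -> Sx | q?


Left-linear: every RHS is a terminal or one nonterminal followed by a terminal
Classification: Type 3 (Regular)


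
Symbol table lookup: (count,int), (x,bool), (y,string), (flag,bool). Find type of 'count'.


Lookup 'count' → type int


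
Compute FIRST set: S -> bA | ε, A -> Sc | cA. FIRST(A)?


Per alternative of A: FIRST(Sc) = {b, c}; FIRST(cA) = {c}
FIRST(A) = {b, c}


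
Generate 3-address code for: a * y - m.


Break into single-operator statements:
t1 = a * y
t2 = t1 - m


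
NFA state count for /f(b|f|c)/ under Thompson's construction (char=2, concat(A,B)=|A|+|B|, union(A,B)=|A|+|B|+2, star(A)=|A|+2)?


Syntax tree has 4 char leaf(s), 2 union(s), 0 star(s)
chars contribute 4×2 = 8; each union adds +2; each star adds +2
Total: 8 + 4 + 0 = 12 states


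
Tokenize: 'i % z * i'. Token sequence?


Scan left to right, longest-match per lexeme
Tokens: ID(i), OP(%), ID(z), OP(*), ID(i)


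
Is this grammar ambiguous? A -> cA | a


right-linear, alternatives start with distinct terminals 'c' vs 'a': unique leftmost derivation
Unambiguous


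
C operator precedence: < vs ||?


'<' is relational (level 7); '||' is logical OR (level 1)
Higher level binds tighter
'<' has higher precedence than '||'
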